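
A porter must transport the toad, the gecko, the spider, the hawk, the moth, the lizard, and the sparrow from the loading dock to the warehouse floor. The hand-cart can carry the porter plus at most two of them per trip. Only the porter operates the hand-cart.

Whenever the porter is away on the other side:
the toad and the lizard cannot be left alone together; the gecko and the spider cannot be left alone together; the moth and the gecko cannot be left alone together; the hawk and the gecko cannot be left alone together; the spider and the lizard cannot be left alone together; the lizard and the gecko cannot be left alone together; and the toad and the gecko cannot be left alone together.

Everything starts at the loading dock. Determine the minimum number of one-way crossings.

11

Counting alone: the porter can take at most 2 across per trip to the warehouse floor, so moving all 7 needs at least 4 loaded trips out, with a return between consecutive ones — at least 7 crossings.
The safety rule pushes this higher. Following every safe sequence of crossings, the most of the 7 that can be at the warehouse floor as the hand-cart arrives there on crossings 7, 9 is 5, 6 respectively — never all 7.
So no plan with fewer than 11 crossings exists, and this one achieves 11:
1. Porter goes to the warehouse floor with the gecko and the lizard.
2. Porter goes back to the loading dock with the gecko.
3. Porter goes to the warehouse floor with the gecko and the hawk.
4. Porter goes back to the loading dock with the gecko.
5. Porter goes to the warehouse floor with the gecko and the moth.
6. Porter goes back to the loading dock with the gecko.
7. Porter goes to the warehouse floor with the spider and the toad.
8. Porter goes back to the loading dock with the lizard.
9. Porter goes to the warehouse floor with the gecko and the sparrow.
10. Porter goes back to the loading dock with the gecko.
11. Porter goes to the warehouse floor with the gecko and the lizard.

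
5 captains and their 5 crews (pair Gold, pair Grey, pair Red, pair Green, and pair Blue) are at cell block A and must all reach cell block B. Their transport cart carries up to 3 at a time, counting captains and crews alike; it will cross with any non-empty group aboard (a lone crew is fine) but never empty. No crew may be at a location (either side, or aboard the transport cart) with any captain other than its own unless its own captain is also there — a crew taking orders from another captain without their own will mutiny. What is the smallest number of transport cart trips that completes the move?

11

Counting alone: each trip to cell block B takes at most 3 across and each return brings at least 1 back, so after t trips out (and t−1 returns) at most 3t − (t−1) of the 10 are across; that first reaches 10 at t = 5, so at least 9 crossings are needed.
The safety rule pushes this higher. Following every safe sequence of crossings, the most of the 10 that can be at cell block B as the transport cart arrives there on crossing 9 is 9 — never all 10.
So no plan with fewer than 11 crossings exists, and this one achieves 11:
1. captain Gold and crew Gold cross → cell block B.
2. captain Gold crosses ← cell block A.
3. crew Green, crew Grey, and crew Red cross → cell block B.
4. crew Gold crosses ← cell block A.
5. captain Green, captain Grey, and captain Red cross → cell block B.
6. captain Grey and crew Grey cross ← cell block A.
7. captain Blue, captain Gold, and captain Grey cross → cell block B.
8. crew Red crosses ← cell block A.
9. crew Gold and crew Grey cross → cell block B.
10. crew Gold crosses ← cell block A.
11. crew Blue, crew Gold, and crew Red cross → cell block B.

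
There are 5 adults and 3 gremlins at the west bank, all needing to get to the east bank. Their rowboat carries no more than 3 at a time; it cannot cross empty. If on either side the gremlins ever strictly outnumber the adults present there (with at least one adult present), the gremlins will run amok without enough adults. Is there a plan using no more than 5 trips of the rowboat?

Counting alone: each trip to the east bank takes at most 3 across and each return brings at least 1 back, so after t trips out (and t−1 returns) at most 3t − (t−1) of the 8 are across; that first reaches 8 at t = 4, so at least 7 crossings are needed.
Since 5 < 7, 5 crossings cannot be enough. (The shortest complete plan in fact takes 7:)
1. 2 gremlins → the east bank.  (the west bank: 5A 1G; the east bank: 0A 2G)
2. 1 gremlin ← the west bank.  (the west bank: 5A 2G; the east bank: 0A 1G)
3. 2 adults and 1 gremlin → the east bank.  (the west bank: 3A 1G; the east bank: 2A 2G)
4. 1 gremlin ← the west bank.  (the west bank: 3A 2G; the east bank: 2A 1G)
5. 1 adult and 2 gremlins → the east bank.  (the west bank: 2A 0G; the east bank: 3A 3G)
6. 1 gremlin ← the west bank.  (the west bank: 2A 1G; the east bank: 3A 2G)
7. 2 adults and 1 gremlin → the east bank.  (the west bank: 0A 0G; the east bank: 5A 3G)

No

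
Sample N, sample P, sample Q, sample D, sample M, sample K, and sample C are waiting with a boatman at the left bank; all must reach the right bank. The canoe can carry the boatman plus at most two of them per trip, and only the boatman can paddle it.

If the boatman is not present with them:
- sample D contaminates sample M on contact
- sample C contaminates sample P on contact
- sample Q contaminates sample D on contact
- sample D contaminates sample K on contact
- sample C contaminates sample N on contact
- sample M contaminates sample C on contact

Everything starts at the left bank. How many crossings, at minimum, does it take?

Counting alone: the boatman can take at most 2 across per trip to the right bank, so moving all 7 needs at least 4 loaded trips out, with a return between consecutive ones — at least 7 crossings.
The safety rule pushes this higher. Following every safe sequence of crossings, the most of the 7 that can be at the right bank as the canoe arrives there on crossing 7 is 6 — never all 7.
So no plan with fewer than 9 crossings exists, and this one achieves 9:
1. Boatman goes to the right bank with sample C and sample D.  [the left bank: sample K, sample M, sample N, sample P, sample Q | the right bank: sample C, sample D]
2. Boatman goes back to the left bank alone.  [the left bank: sample K, sample M, sample N, sample P, sample Q | the right bank: sample C, sample D]
3. Boatman goes to the right bank with sample N.  [the left bank: sample K, sample M, sample P, sample Q | the right bank: sample C, sample D, sample N]
4. Boatman goes back to the left bank with sample C.  [the left bank: sample C, sample K, sample M, sample P, sample Q | the right bank: sample D, sample N]
5. Boatman goes to the right bank with sample M and sample P.  [the left bank: sample C, sample K, sample Q | the right bank: sample D, sample M, sample N, sample P]
6. Boatman goes back to the left bank with sample D.  [the left bank: sample C, sample D, sample K, sample Q | the right bank: sample M, sample N, sample P]
7. Boatman goes to the right bank with sample K and sample Q.  [the left bank: sample C, sample D | the right bank: sample K, sample M, sample N, sample P, sample Q]
8. Boatman goes back to the left bank alone.  [the left bank: sample C, sample D | the right bank: sample K, sample M, sample N, sample P, sample Q]
9. Boatman goes to the right bank with sample C and sample D.  [the left bank: — | the right bank: sample C, sample D, sample K, sample M, sample N, sample P, sample Q]

9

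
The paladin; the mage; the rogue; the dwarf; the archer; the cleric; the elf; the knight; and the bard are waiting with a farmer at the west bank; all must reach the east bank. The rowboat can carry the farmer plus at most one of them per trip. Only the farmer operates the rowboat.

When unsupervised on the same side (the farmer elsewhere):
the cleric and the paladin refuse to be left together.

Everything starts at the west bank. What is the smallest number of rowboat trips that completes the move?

Counting alone: the farmer can take at most 1 across per trip to the east bank, so moving all 9 needs at least 9 loaded trips out, with a return between consecutive ones — at least 17 crossings.
The plan below uses exactly 17 crossings, so it is optimal:
1. Farmer goes to the east bank with the paladin.
2. Farmer goes back to the west bank alone.
3. Farmer goes to the east bank with the mage.
4. Farmer goes back to the west bank alone.
5. Farmer goes to the east bank with the rogue.
6. Farmer goes back to the west bank alone.
7. Farmer goes to the east bank with the dwarf.
8. Farmer goes back to the west bank alone.
9. Farmer goes to the east bank with the archer.
10. Farmer goes back to the west bank alone.
11. Farmer goes to the east bank with the elf.
12. Farmer goes back to the west bank alone.
13. Farmer goes to the east bank with the knight.
14. Farmer goes back to the west bank alone.
15. Farmer goes to the east bank with the bard.
16. Farmer goes back to the west bank alone.
17. Farmer goes to the east bank with the cleric.

17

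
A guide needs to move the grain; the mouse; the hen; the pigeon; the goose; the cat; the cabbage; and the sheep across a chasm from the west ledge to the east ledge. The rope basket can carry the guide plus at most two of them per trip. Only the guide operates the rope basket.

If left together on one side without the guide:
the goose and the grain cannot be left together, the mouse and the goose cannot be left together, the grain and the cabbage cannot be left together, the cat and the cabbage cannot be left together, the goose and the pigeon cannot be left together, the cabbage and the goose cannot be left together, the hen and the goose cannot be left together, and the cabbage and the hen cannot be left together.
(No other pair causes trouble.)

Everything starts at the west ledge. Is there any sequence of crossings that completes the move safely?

1. Guide goes to the east ledge with the cabbage and the goose.  [the west ledge: the cat, the grain, the hen, the mouse, the pigeon, the sheep | the east ledge: the cabbage, the goose]
2. Guide goes back to the west ledge with the goose.  [the west ledge: the cat, the goose, the grain, the hen, the mouse, the pigeon, the sheep | the east ledge: the cabbage]
3. Guide goes to the east ledge with the goose and the mouse.  [the west ledge: the cat, the grain, the hen, the pigeon, the sheep | the east ledge: the cabbage, the goose, the mouse]
4. Guide goes back to the west ledge with the goose.  [the west ledge: the cat, the goose, the grain, the hen, the pigeon, the sheep | the east ledge: the cabbage, the mouse]
5. Guide goes to the east ledge with the goose and the pigeon.  [the west ledge: the cat, the grain, the hen, the sheep | the east ledge: the cabbage, the goose, the mouse, the pigeon]
6. Guide goes back to the west ledge with the goose.  [the west ledge: the cat, the goose, the grain, the hen, the sheep | the east ledge: the cabbage, the mouse, the pigeon]
7. Guide goes to the east ledge with the grain and the hen.  [the west ledge: the cat, the goose, the sheep | the east ledge: the cabbage, the grain, the hen, the mouse, the pigeon]
8. Guide goes back to the west ledge with the cabbage.  [the west ledge: the cabbage, the cat, the goose, the sheep | the east ledge: the grain, the hen, the mouse, the pigeon]
9. Guide goes to the east ledge with the cat and the goose.  [the west ledge: the cabbage, the sheep | the east ledge: the cat, the goose, the grain, the hen, the mouse, the pigeon]
10. Guide goes back to the west ledge with the goose.  [the west ledge: the cabbage, the goose, the sheep | the east ledge: the cat, the grain, the hen, the mouse, the pigeon]
11. Guide goes to the east ledge with the goose and the sheep.  [the west ledge: the cabbage | the east ledge: the cat, the goose, the grain, the hen, the mouse, the pigeon, the sheep]
12. Guide goes back to the west ledge with the goose.  [the west ledge: the cabbage, the goose | the east ledge: the cat, the grain, the hen, the mouse, the pigeon, the sheep]
13. Guide goes to the east ledge with the cabbage and the goose.  [the west ledge: — | the east ledge: the cabbage, the cat, the goose, the grain, the hen, the mouse, the pigeon, the sheep]

Yes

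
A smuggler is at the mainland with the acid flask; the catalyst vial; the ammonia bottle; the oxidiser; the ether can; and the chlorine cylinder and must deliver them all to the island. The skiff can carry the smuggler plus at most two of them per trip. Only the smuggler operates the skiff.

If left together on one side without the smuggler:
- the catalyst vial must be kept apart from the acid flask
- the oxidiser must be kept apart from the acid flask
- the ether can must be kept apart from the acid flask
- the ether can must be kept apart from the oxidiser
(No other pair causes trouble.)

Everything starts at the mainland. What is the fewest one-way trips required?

9

Counting alone: the smuggler can take at most 2 across per trip to the island, so moving all 6 needs at least 3 loaded trips out, with a return between consecutive ones — at least 5 crossings.
The safety rule pushes this higher. Following every safe sequence of crossings, the most of the 6 that can be at the island as the skiff arrives there on crossings 5, 7 is 4, 5 respectively — never all 6.
So no plan with fewer than 9 crossings exists, and this one achieves 9:
1. Smuggler goes to the island with the acid flask and the oxidiser.  [the mainland: the ammonia bottle, the catalyst vial, the chlorine cylinder, the ether can | the island: the acid flask, the oxidiser]
2. Smuggler goes back to the mainland with the acid flask.  [the mainland: the acid flask, the ammonia bottle, the catalyst vial, the chlorine cylinder, the ether can | the island: the oxidiser]
3. Smuggler goes to the island with the acid flask and the catalyst vial.  [the mainland: the ammonia bottle, the chlorine cylinder, the ether can | the island: the acid flask, the catalyst vial, the oxidiser]
4. Smuggler goes back to the mainland with the acid flask.  [the mainland: the acid flask, the ammonia bottle, the chlorine cylinder, the ether can | the island: the catalyst vial, the oxidiser]
5. Smuggler goes to the island with the acid flask and the ammonia bottle.  [the mainland: the chlorine cylinder, the ether can | the island: the acid flask, the ammonia bottle, the catalyst vial, the oxidiser]
6. Smuggler goes back to the mainland with the acid flask.  [the mainland: the acid flask, the chlorine cylinder, the ether can | the island: the ammonia bottle, the catalyst vial, the oxidiser]
7. Smuggler goes to the island with the acid flask and the chlorine cylinder.  [the mainland: the ether can | the island: the acid flask, the ammonia bottle, the catalyst vial, the chlorine cylinder, the oxidiser]
8. Smuggler goes back to the mainland with the acid flask.  [the mainland: the acid flask, the ether can | the island: the ammonia bottle, the catalyst vial, the chlorine cylinder, the oxidiser]
9. Smuggler goes to the island with the acid flask and the ether can.  [the mainland: — | the island: the acid flask, the ammonia bottle, the catalyst vial, the chlorine cylinder, the ether can, the oxidiser]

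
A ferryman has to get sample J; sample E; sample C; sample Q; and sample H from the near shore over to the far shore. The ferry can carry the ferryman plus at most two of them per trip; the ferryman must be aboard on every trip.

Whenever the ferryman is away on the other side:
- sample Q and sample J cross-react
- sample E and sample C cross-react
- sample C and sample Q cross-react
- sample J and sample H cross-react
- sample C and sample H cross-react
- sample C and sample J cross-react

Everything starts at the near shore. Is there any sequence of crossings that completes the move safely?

1. Ferryman goes to the far shore with sample C and sample J.  [the near shore: sample E, sample H, sample Q | the far shore: sample C, sample J]
2. Ferryman goes back to the near shore with sample J.  [the near shore: sample E, sample H, sample J, sample Q | the far shore: sample C]
3. Ferryman goes to the far shore with sample E and sample J.  [the near shore: sample H, sample Q | the far shore: sample C, sample E, sample J]
4. Ferryman goes back to the near shore with sample C.  [the near shore: sample C, sample H, sample Q | the far shore: sample E, sample J]
5. Ferryman goes to the far shore with sample H and sample Q.  [the near shore: sample C | the far shore: sample E, sample H, sample J, sample Q]
6. Ferryman goes back to the near shore with sample J.  [the near shore: sample C, sample J | the far shore: sample E, sample H, sample Q]
7. Ferryman goes to the far shore with sample C and sample J.  [the near shore: — | the far shore: sample C, sample E, sample H, sample J, sample Q]

Yes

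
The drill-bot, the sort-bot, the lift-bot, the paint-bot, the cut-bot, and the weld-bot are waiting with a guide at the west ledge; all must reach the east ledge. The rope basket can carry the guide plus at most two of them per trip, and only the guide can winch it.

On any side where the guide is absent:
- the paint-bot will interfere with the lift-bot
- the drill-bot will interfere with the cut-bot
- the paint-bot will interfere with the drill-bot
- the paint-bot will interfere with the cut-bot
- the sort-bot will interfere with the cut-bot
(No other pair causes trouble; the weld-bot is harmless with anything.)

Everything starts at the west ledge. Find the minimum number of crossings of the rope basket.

9

Counting alone: the guide can take at most 2 across per trip to the east ledge, so moving all 6 needs at least 3 loaded trips out, with a return between consecutive ones — at least 5 crossings.
The safety rule pushes this higher. Following every safe sequence of crossings, the most of the 6 that can be at the east ledge as the rope basket arrives there on crossings 5, 7 is 4, 5 respectively — never all 6.
So no plan with fewer than 9 crossings exists, and this one achieves 9:
1. Guide goes to the east ledge with the cut-bot and the paint-bot.
2. Guide goes back to the west ledge with the paint-bot.
3. Guide goes to the east ledge with the drill-bot and the lift-bot.
4. Guide goes back to the west ledge with the drill-bot.
5. Guide goes to the east ledge with the drill-bot and the sort-bot.
6. Guide goes back to the west ledge with the cut-bot.
7. Guide goes to the east ledge with the paint-bot and the weld-bot.
8. Guide goes back to the west ledge with the paint-bot.
9. Guide goes to the east ledge with the cut-bot and the paint-bot.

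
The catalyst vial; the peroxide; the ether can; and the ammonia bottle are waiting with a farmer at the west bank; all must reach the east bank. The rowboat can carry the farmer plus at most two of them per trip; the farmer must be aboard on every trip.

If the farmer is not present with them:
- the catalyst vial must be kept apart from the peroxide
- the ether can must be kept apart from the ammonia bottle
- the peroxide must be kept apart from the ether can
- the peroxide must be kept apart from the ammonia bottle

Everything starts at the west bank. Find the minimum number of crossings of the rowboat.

Counting alone: the farmer can take at most 2 across per trip to the east bank, so moving all 4 needs at least 2 loaded trips out, with a return between consecutive ones — at least 3 crossings.
The safety rule pushes this higher. Following every safe sequence of crossings, the most of the 4 that can be at the east bank as the rowboat arrives there on crossing 3 is 3 — never all 4.
So no plan with fewer than 5 crossings exists, and this one achieves 5:
1. Farmer goes to the east bank with the ether can and the peroxide.
2. Farmer goes back to the west bank with the peroxide.
3. Farmer goes to the east bank with the catalyst vial and the peroxide.
4. Farmer goes back to the west bank with the peroxide.
5. Farmer goes to the east bank with the ammonia bottle and the peroxide.

5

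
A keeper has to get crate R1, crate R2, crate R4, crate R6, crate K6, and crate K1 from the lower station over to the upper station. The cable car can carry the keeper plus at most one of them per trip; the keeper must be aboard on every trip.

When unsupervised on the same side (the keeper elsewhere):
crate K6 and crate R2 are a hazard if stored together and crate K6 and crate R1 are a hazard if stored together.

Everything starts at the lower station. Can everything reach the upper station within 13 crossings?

Yes — this plan uses 13 crossings (≤ 13):
1. Keeper goes to the upper station with crate K6.  [the lower station: crate K1, crate R1, crate R2, crate R4, crate R6 | the upper station: crate K6]
2. Keeper goes back to the lower station alone.  [the lower station: crate K1, crate R1, crate R2, crate R4, crate R6 | the upper station: crate K6]
3. Keeper goes to the upper station with crate R1.  [the lower station: crate K1, crate R2, crate R4, crate R6 | the upper station: crate K6, crate R1]
4. Keeper goes back to the lower station with crate K6.  [the lower station: crate K1, crate K6, crate R2, crate R4, crate R6 | the upper station: crate R1]
5. Keeper goes to the upper station with crate R2.  [the lower station: crate K1, crate K6, crate R4, crate R6 | the upper station: crate R1, crate R2]
6. Keeper goes back to the lower station alone.  [the lower station: crate K1, crate K6, crate R4, crate R6 | the upper station: crate R1, crate R2]
7. Keeper goes to the upper station with crate R4.  [the lower station: crate K1, crate K6, crate R6 | the upper station: crate R1, crate R2, crate R4]
8. Keeper goes back to the lower station alone.  [the lower station: crate K1, crate K6, crate R6 | the upper station: crate R1, crate R2, crate R4]
9. Keeper goes to the upper station with crate R6.  [the lower station: crate K1, crate K6 | the upper station: crate R1, crate R2, crate R4, crate R6]
10. Keeper goes back to the lower station alone.  [the lower station: crate K1, crate K6 | the upper station: crate R1, crate R2, crate R4, crate R6]
11. Keeper goes to the upper station with crate K1.  [the lower station: crate K6 | the upper station: crate K1, crate R1, crate R2, crate R4, crate R6]
12. Keeper goes back to the lower station alone.  [the lower station: crate K6 | the upper station: crate K1, crate R1, crate R2, crate R4, crate R6]
13. Keeper goes to the upper station with crate K6.  [the lower station: — | the upper station: crate K1, crate K6, crate R1, crate R2, crate R4, crate R6]

Yes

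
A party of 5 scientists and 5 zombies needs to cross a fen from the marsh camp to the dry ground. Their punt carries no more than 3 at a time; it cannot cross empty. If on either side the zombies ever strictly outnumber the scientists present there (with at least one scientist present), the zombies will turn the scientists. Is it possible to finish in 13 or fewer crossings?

Yes — this plan uses 11 crossings (≤ 13):
1. 2 zombies → the dry ground.  (the marsh camp: 5S 3Z; the dry ground: 0S 2Z)
2. 1 zombie ← the marsh camp.  (the marsh camp: 5S 4Z; the dry ground: 0S 1Z)
3. 3 zombies → the dry ground.  (the marsh camp: 5S 1Z; the dry ground: 0S 4Z)
4. 1 zombie ← the marsh camp.  (the marsh camp: 5S 2Z; the dry ground: 0S 3Z)
5. 3 scientists → the dry ground.  (the marsh camp: 2S 2Z; the dry ground: 3S 3Z)
6. 1 scientist and 1 zombie ← the marsh camp.  (the marsh camp: 3S 3Z; the dry ground: 2S 2Z)
7. 3 scientists → the dry ground.  (the marsh camp: 0S 3Z; the dry ground: 5S 2Z)
8. 1 zombie ← the marsh camp.  (the marsh camp: 0S 4Z; the dry ground: 5S 1Z)
9. 2 zombies → the dry ground.  (the marsh camp: 0S 2Z; the dry ground: 5S 3Z)
10. 1 zombie ← the marsh camp.  (the marsh camp: 0S 3Z; the dry ground: 5S 2Z)
11. 3 zombies → the dry ground.  (the marsh camp: 0S 0Z; the dry ground: 5S 5Z)

Yes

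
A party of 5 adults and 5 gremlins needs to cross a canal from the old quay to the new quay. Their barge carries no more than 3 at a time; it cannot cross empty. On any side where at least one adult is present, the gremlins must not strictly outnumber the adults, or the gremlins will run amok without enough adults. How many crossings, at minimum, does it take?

Counting alone: each trip to the new quay takes at most 3 across and each return brings at least 1 back, so after t trips out (and t−1 returns) at most 3t − (t−1) of the 10 are across; that first reaches 10 at t = 5, so at least 9 crossings are needed.
The safety rule pushes this higher. Following every safe sequence of crossings, the most of the 10 that can be at the new quay as the barge arrives there on crossing 9 is 9 — never all 10.
So no plan with fewer than 11 crossings exists, and this one achieves 11:
1. 2 gremlins → the new quay.  (the old quay: 5A 3G; the new quay: 0A 2G)
2. 1 gremlin ← the old quay.  (the old quay: 5A 4G; the new quay: 0A 1G)
3. 3 gremlins → the new quay.  (the old quay: 5A 1G; the new quay: 0A 4G)
4. 1 gremlin ← the old quay.  (the old quay: 5A 2G; the new quay: 0A 3G)
5. 3 adults → the new quay.  (the old quay: 2A 2G; the new quay: 3A 3G)
6. 1 adult and 1 gremlin ← the old quay.  (the old quay: 3A 3G; the new quay: 2A 2G)
7. 3 adults → the new quay.  (the old quay: 0A 3G; the new quay: 5A 2G)
8. 1 gremlin ← the old quay.  (the old quay: 0A 4G; the new quay: 5A 1G)
9. 2 gremlins → the new quay.  (the old quay: 0A 2G; the new quay: 5A 3G)
10. 1 gremlin ← the old quay.  (the old quay: 0A 3G; the new quay: 5A 2G)
11. 3 gremlins → the new quay.  (the old quay: 0A 0G; the new quay: 5A 5G)

11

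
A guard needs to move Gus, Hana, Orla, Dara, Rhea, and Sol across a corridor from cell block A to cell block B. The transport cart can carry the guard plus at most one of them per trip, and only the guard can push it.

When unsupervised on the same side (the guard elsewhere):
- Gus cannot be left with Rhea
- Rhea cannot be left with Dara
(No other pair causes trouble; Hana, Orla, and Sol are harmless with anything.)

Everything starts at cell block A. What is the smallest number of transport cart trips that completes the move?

Counting alone: the guard can take at most 1 across per trip to cell block B, so moving all 6 needs at least 6 loaded trips out, with a return between consecutive ones — at least 11 crossings.
The safety rule pushes this higher. Following every safe sequence of crossings, the most of the 6 that can be at cell block B as the transport cart arrives there on crossing 11 is 5 — never all 6.
So no plan with fewer than 13 crossings exists, and this one achieves 13:
1. Guard goes to cell block B with Rhea.
2. Guard goes back to cell block A alone.
3. Guard goes to cell block B with Gus.
4. Guard goes back to cell block A with Rhea.
5. Guard goes to cell block B with Dara.
6. Guard goes back to cell block A alone.
7. Guard goes to cell block B with Hana.
8. Guard goes back to cell block A alone.
9. Guard goes to cell block B with Orla.
10. Guard goes back to cell block A alone.
11. Guard goes to cell block B with Sol.
12. Guard goes back to cell block A alone.
13. Guard goes to cell block B with Rhea.

13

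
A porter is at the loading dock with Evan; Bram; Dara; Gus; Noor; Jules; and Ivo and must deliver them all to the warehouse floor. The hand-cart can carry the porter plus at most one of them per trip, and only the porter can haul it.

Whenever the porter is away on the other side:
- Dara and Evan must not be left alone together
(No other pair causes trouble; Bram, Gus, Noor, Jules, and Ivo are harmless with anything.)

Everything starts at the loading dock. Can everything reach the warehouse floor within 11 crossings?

Counting alone: the porter can take at most 1 across per trip to the warehouse floor, so moving all 7 needs at least 7 loaded trips out, with a return between consecutive ones — at least 13 crossings.
Since 11 < 13, 11 crossings cannot be enough. (The shortest complete plan in fact takes 13:)
1. Porter goes to the warehouse floor with Evan.  [the loading dock: Bram, Dara, Gus, Ivo, Jules, Noor | the warehouse floor: Evan]
2. Porter goes back to the loading dock alone.  [the loading dock: Bram, Dara, Gus, Ivo, Jules, Noor | the warehouse floor: Evan]
3. Porter goes to the warehouse floor with Bram.  [the loading dock: Dara, Gus, Ivo, Jules, Noor | the warehouse floor: Bram, Evan]
4. Porter goes back to the loading dock alone.  [the loading dock: Dara, Gus, Ivo, Jules, Noor | the warehouse floor: Bram, Evan]
5. Porter goes to the warehouse floor with Gus.  [the loading dock: Dara, Ivo, Jules, Noor | the warehouse floor: Bram, Evan, Gus]
6. Porter goes back to the loading dock alone.  [the loading dock: Dara, Ivo, Jules, Noor | the warehouse floor: Bram, Evan, Gus]
7. Porter goes to the warehouse floor with Noor.  [the loading dock: Dara, Ivo, Jules | the warehouse floor: Bram, Evan, Gus, Noor]
8. Porter goes back to the loading dock alone.  [the loading dock: Dara, Ivo, Jules | the warehouse floor: Bram, Evan, Gus, Noor]
9. Porter goes to the warehouse floor with Jules.  [the loading dock: Dara, Ivo | the warehouse floor: Bram, Evan, Gus, Jules, Noor]
10. Porter goes back to the loading dock alone.  [the loading dock: Dara, Ivo | the warehouse floor: Bram, Evan, Gus, Jules, Noor]
11. Porter goes to the warehouse floor with Ivo.  [the loading dock: Dara | the warehouse floor: Bram, Evan, Gus, Ivo, Jules, Noor]
12. Porter goes back to the loading dock alone.  [the loading dock: Dara | the warehouse floor: Bram, Evan, Gus, Ivo, Jules, Noor]
13. Porter goes to the warehouse floor with Dara.  [the loading dock: — | the warehouse floor: Bram, Dara, Evan, Gus, Ivo, Jules, Noor]

No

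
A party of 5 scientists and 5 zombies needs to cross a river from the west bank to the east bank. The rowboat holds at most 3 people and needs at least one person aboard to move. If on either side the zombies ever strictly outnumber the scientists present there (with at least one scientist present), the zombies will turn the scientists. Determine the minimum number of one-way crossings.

Counting alone: each trip to the east bank takes at most 3 across and each return brings at least 1 back, so after t trips out (and t−1 returns) at most 3t − (t−1) of the 10 are across; that first reaches 10 at t = 5, so at least 9 crossings are needed.
The safety rule pushes this higher. Following every safe sequence of crossings, the most of the 10 that can be at the east bank as the rowboat arrives there on crossing 9 is 9 — never all 10.
So no plan with fewer than 11 crossings exists, and this one achieves 11:
1. 2 zombies → the east bank.  (the west bank: 5S 3Z; the east bank: 0S 2Z)
2. 1 zombie ← the west bank.  (the west bank: 5S 4Z; the east bank: 0S 1Z)
3. 3 zombies → the east bank.  (the west bank: 5S 1Z; the east bank: 0S 4Z)
4. 1 zombie ← the west bank.  (the west bank: 5S 2Z; the east bank: 0S 3Z)
5. 3 scientists → the east bank.  (the west bank: 2S 2Z; the east bank: 3S 3Z)
6. 1 scientist and 1 zombie ← the west bank.  (the west bank: 3S 3Z; the east bank: 2S 2Z)
7. 3 scientists → the east bank.  (the west bank: 0S 3Z; the east bank: 5S 2Z)
8. 1 zombie ← the west bank.  (the west bank: 0S 4Z; the east bank: 5S 1Z)
9. 2 zombies → the east bank.  (the west bank: 0S 2Z; the east bank: 5S 3Z)
10. 1 zombie ← the west bank.  (the west bank: 0S 3Z; the east bank: 5S 2Z)
11. 3 zombies → the east bank.  (the west bank: 0S 0Z; the east bank: 5S 5Z)

11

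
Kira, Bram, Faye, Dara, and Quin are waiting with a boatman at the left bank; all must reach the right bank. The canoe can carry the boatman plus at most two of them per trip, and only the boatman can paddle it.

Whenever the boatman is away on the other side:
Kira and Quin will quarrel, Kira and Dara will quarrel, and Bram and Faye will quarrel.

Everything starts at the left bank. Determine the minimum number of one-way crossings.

5

Counting alone: the boatman can take at most 2 across per trip to the right bank, so moving all 5 needs at least 3 loaded trips out, with a return between consecutive ones — at least 5 crossings.
The plan below uses exactly 5 crossings, so it is optimal:
1. Boatman goes to the right bank with Bram and Kira.  [the left bank: Dara, Faye, Quin | the right bank: Bram, Kira]
2. Boatman goes back to the left bank alone.  [the left bank: Dara, Faye, Quin | the right bank: Bram, Kira]
3. Boatman goes to the right bank with Dara and Quin.  [the left bank: Faye | the right bank: Bram, Dara, Kira, Quin]
4. Boatman goes back to the left bank with Kira.  [the left bank: Faye, Kira | the right bank: Bram, Dara, Quin]
5. Boatman goes to the right bank with Faye and Kira.  [the left bank: — | the right bank: Bram, Dara, Faye, Kira, Quin]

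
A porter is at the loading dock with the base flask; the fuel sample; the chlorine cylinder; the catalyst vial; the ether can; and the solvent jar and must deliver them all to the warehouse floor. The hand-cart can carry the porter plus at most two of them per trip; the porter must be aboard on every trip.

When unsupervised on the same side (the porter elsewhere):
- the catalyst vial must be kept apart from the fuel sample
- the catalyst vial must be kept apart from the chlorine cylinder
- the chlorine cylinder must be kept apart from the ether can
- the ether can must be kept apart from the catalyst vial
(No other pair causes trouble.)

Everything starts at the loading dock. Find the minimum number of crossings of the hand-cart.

9

Counting alone: the porter can take at most 2 across per trip to the warehouse floor, so moving all 6 needs at least 3 loaded trips out, with a return between consecutive ones — at least 5 crossings.
The safety rule pushes this higher. Following every safe sequence of crossings, the most of the 6 that can be at the warehouse floor as the hand-cart arrives there on crossings 5, 7 is 4, 5 respectively — never all 6.
So no plan with fewer than 9 crossings exists, and this one achieves 9:
1. Porter goes to the warehouse floor with the catalyst vial and the chlorine cylinder.  [the loading dock: the base flask, the ether can, the fuel sample, the solvent jar | the warehouse floor: the catalyst vial, the chlorine cylinder]
2. Porter goes back to the loading dock with the chlorine cylinder.  [the loading dock: the base flask, the chlorine cylinder, the ether can, the fuel sample, the solvent jar | the warehouse floor: the catalyst vial]
3. Porter goes to the warehouse floor with the base flask and the chlorine cylinder.  [the loading dock: the ether can, the fuel sample, the solvent jar | the warehouse floor: the base flask, the catalyst vial, the chlorine cylinder]
4. Porter goes back to the loading dock with the chlorine cylinder.  [the loading dock: the chlorine cylinder, the ether can, the fuel sample, the solvent jar | the warehouse floor: the base flask, the catalyst vial]
5. Porter goes to the warehouse floor with the chlorine cylinder and the fuel sample.  [the loading dock: the ether can, the solvent jar | the warehouse floor: the base flask, the catalyst vial, the chlorine cylinder, the fuel sample]
6. Porter goes back to the loading dock with the catalyst vial.  [the loading dock: the catalyst vial, the ether can, the solvent jar | the warehouse floor: the base flask, the chlorine cylinder, the fuel sample]
7. Porter goes to the warehouse floor with the catalyst vial and the solvent jar.  [the loading dock: the ether can | the warehouse floor: the base flask, the catalyst vial, the chlorine cylinder, the fuel sample, the solvent jar]
8. Porter goes back to the loading dock with the catalyst vial.  [the loading dock: the catalyst vial, the ether can | the warehouse floor: the base flask, the chlorine cylinder, the fuel sample, the solvent jar]
9. Porter goes to the warehouse floor with the catalyst vial and the ether can.  [the loading dock: — | the warehouse floor: the base flask, the catalyst vial, the chlorine cylinder, the ether can, the fuel sample, the solvent jar]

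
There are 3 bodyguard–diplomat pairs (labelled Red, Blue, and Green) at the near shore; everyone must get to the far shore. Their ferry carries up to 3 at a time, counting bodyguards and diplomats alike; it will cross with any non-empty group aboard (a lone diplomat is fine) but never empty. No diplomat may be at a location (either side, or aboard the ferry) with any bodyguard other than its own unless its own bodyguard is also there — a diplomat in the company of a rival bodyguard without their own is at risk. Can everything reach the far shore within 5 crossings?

Yes

Yes — this plan uses 5 crossings (≤ 5):
1. bodyguard Red and diplomat Red cross → the far shore.
2. bodyguard Red crosses ← the near shore.
3. bodyguard Blue, bodyguard Green, and bodyguard Red cross → the far shore.
4. diplomat Red crosses ← the near shore.
5. diplomat Blue, diplomat Green, and diplomat Red cross → the far shore.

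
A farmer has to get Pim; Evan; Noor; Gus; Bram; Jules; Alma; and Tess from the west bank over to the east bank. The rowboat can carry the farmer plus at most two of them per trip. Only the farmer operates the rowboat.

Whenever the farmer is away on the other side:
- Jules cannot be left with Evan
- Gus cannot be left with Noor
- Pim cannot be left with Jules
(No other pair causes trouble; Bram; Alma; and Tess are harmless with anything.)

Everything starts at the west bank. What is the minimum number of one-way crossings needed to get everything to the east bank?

Counting alone: the farmer can take at most 2 across per trip to the east bank, so moving all 8 needs at least 4 loaded trips out, with a return between consecutive ones — at least 7 crossings.
The safety rule pushes this higher. Following every safe sequence of crossings, the most of the 8 that can be at the east bank as the rowboat arrives there on crossing 7 is 7 — never all 8.
So no plan with fewer than 9 crossings exists, and this one achieves 9:
1. Farmer goes to the east bank with Jules and Noor.
2. Farmer goes back to the west bank alone.
3. Farmer goes to the east bank with Pim.
4. Farmer goes back to the west bank with Jules.
5. Farmer goes to the east bank with Bram and Evan.
6. Farmer goes back to the west bank alone.
7. Farmer goes to the east bank with Alma and Tess.
8. Farmer goes back to the west bank alone.
9. Farmer goes to the east bank with Gus and Jules.

9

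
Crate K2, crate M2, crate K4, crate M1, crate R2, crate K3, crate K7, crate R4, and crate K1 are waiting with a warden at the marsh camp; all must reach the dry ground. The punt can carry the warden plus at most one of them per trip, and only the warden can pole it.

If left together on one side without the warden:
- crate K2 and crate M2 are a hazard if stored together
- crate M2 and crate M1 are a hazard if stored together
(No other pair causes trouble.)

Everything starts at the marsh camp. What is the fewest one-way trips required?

19

Counting alone: the warden can take at most 1 across per trip to the dry ground, so moving all 9 needs at least 9 loaded trips out, with a return between consecutive ones — at least 17 crossings.
The safety rule pushes this higher. Following every safe sequence of crossings, the most of the 9 that can be at the dry ground as the punt arrives there on crossing 17 is 8 — never all 9.
So no plan with fewer than 19 crossings exists, and this one achieves 19:
1. Warden goes to the dry ground with crate M2.  [the marsh camp: crate K1, crate K2, crate K3, crate K4, crate K7, crate M1, crate R2, crate R4 | the dry ground: crate M2]
2. Warden goes back to the marsh camp alone.  [the marsh camp: crate K1, crate K2, crate K3, crate K4, crate K7, crate M1, crate R2, crate R4 | the dry ground: crate M2]
3. Warden goes to the dry ground with crate K2.  [the marsh camp: crate K1, crate K3, crate K4, crate K7, crate M1, crate R2, crate R4 | the dry ground: crate K2, crate M2]
4. Warden goes back to the marsh camp with crate M2.  [the marsh camp: crate K1, crate K3, crate K4, crate K7, crate M1, crate M2, crate R2, crate R4 | the dry ground: crate K2]
5. Warden goes to the dry ground with crate M1.  [the marsh camp: crate K1, crate K3, crate K4, crate K7, crate M2, crate R2, crate R4 | the dry ground: crate K2, crate M1]
6. Warden goes back to the marsh camp alone.  [the marsh camp: crate K1, crate K3, crate K4, crate K7, crate M2, crate R2, crate R4 | the dry ground: crate K2, crate M1]
7. Warden goes to the dry ground with crate K4.  [the marsh camp: crate K1, crate K3, crate K7, crate M2, crate R2, crate R4 | the dry ground: crate K2, crate K4, crate M1]
8. Warden goes back to the marsh camp alone.  [the marsh camp: crate K1, crate K3, crate K7, crate M2, crate R2, crate R4 | the dry ground: crate K2, crate K4, crate M1]
9. Warden goes to the dry ground with crate R2.  [the marsh camp: crate K1, crate K3, crate K7, crate M2, crate R4 | the dry ground: crate K2, crate K4, crate M1, crate R2]
10. Warden goes back to the marsh camp alone.  [the marsh camp: crate K1, crate K3, crate K7, crate M2, crate R4 | the dry ground: crate K2, crate K4, crate M1, crate R2]
11. Warden goes to the dry ground with crate K3.  [the marsh camp: crate K1, crate K7, crate M2, crate R4 | the dry ground: crate K2, crate K3, crate K4, crate M1, crate R2]
12. Warden goes back to the marsh camp alone.  [the marsh camp: crate K1, crate K7, crate M2, crate R4 | the dry ground: crate K2, crate K3, crate K4, crate M1, crate R2]
13. Warden goes to the dry ground with crate K7.  [the marsh camp: crate K1, crate M2, crate R4 | the dry ground: crate K2, crate K3, crate K4, crate K7, crate M1, crate R2]
14. Warden goes back to the marsh camp alone.  [the marsh camp: crate K1, crate M2, crate R4 | the dry ground: crate K2, crate K3, crate K4, crate K7, crate M1, crate R2]
15. Warden goes to the dry ground with crate R4.  [the marsh camp: crate K1, crate M2 | the dry ground: crate K2, crate K3, crate K4, crate K7, crate M1, crate R2, crate R4]
16. Warden goes back to the marsh camp alone.  [the marsh camp: crate K1, crate M2 | the dry ground: crate K2, crate K3, crate K4, crate K7, crate M1, crate R2, crate R4]
17. Warden goes to the dry ground with crate K1.  [the marsh camp: crate M2 | the dry ground: crate K1, crate K2, crate K3, crate K4, crate K7, crate M1, crate R2, crate R4]
18. Warden goes back to the marsh camp alone.  [the marsh camp: crate M2 | the dry ground: crate K1, crate K2, crate K3, crate K4, crate K7, crate M1, crate R2, crate R4]
19. Warden goes to the dry ground with crate M2.  [the marsh camp: — | the dry ground: crate K1, crate K2, crate K3, crate K4, crate K7, crate M1, crate M2, crate R2, crate R4]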